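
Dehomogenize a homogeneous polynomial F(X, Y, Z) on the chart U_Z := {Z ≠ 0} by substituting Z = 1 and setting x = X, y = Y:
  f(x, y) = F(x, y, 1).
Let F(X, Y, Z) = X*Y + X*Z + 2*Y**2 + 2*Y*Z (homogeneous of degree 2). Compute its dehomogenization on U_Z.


f(x, y) = x*y + x + 2*y**2 + 2*y

On U_Z we set Z = 1. Each monomial c·X^i·Y^j·Z^k in F becomes c·x^i·y^j·1^k = c·x^i·y^j.
Substituting Z = 1: F(X, Y, 1) = x*y + x + 2*y**2 + 2*y.
Note: deg(f) ≤ deg(F) = 2; strict inequality happens when F is divisible by Z (lost terms).


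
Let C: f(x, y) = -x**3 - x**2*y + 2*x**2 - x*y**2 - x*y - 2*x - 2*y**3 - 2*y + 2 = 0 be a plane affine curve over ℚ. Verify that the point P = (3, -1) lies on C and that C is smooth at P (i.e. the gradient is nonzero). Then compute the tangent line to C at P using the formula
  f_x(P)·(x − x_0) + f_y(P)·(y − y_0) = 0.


Tangent line at P: -11*x - 14*y + 19 = 0.

Step 1: f(3, -1) = 0, so P lies on C.
Step 2: partial derivatives
  f_x(x, y) = -3*x**2 - 2*x*y + 4*x - y**2 - y - 2, f_y(x, y) = -x**2 - 2*x*y - x - 6*y**2 - 2.
  f_x(P) = -11, f_y(P) = -14 (gradient nonzero, so P is smooth).
Step 3: tangent line at P: -11·(x − 3) + -14·(y − -1) = 0.
Expanding: -11*x - 14*y + 19 = 0.


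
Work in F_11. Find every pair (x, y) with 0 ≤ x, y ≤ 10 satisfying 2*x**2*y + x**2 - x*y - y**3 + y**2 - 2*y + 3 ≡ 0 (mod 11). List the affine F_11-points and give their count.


Affine F_11-points: {(1, 7), (2, 1), (2, 2), (2, 9), (3, 3), (5, 2), (5, 5), (6, 9), (9, 7), (10, 3)}; count = 10.

For each of the 121 pairs (x, y) ∈ F_11², evaluate f(x, y) mod 11. Record the zeros.
  x = 0: [0↦3, 1↦1, 2↦6, 3↦1, 4↦2, 5↦3, 6↦9, 7↦3, 8↦1, 9↦8, 10↦7]  zeros at y ∈ ∅
  x = 1: [0↦4, 1↦3, 2↦9, 3↦5, 4↦7, 5↦9, 6↦5, 7↦0, 8↦10, 9↦7, 10↦7]  zeros at y ∈ {7}
  x = 2: [0↦7, 1↦0, 2↦0, 3↦1, 4↦8, 5↦4, 6↦5, 7↦5, 8↦9, 9↦0, 10↦5]  zeros at y ∈ {1, 2, 9}
  x = 3: [0↦1, 1↦3, 2↦1, 3↦0, 4↦5, 5↦10, 6↦9, 7↦7, 8↦9, 9↦9, 10↦1]  zeros at y ∈ {3}
  x = 4: [0↦8, 1↦1, 2↦1, 3↦2, 4↦9, 5↦5, 6↦6, 7↦6, 8↦10, 9↦1, 10↦6]  zeros at y ∈ ∅
  x = 5: [0↦6, 1↦5, 2↦0, 3↦7, 4↦9, 5↦0, 6↦7, 7↦2, 8↦1, 9↦9, 10↦9]  zeros at y ∈ {2, 5}
  x = 6: [0↦6, 1↦4, 2↦9, 3↦4, 4↦5, 5↦6, 6↦1, 7↦6, 8↦4, 9↦0, 10↦10]  zeros at y ∈ {9}
  x = 7: [0↦8, 1↦9, 2↦6, 3↦4, 4↦8, 5↦1, 6↦10, 7↦7, 8↦8, 9↦7, 10↦9]  zeros at y ∈ ∅
  x = 8: [0↦1, 1↦9, 2↦2, 3↦7, 4↦7, 5↦7, 6↦1, 7↦5, 8↦2, 9↦8, 10↦6]  zeros at y ∈ ∅
  x = 9: [0↦7, 1↦4, 2↦8, 3↦2, 4↦2, 5↦2, 6↦7, 7↦0, 8↦8, 9↦3, 10↦1]  zeros at y ∈ {7}
  x = 10: [0↦4, 1↦5, 2↦2, 3↦0, 4↦4, 5↦8, 6↦6, 7↦3, 8↦4, 9↦3, 10↦5]  zeros at y ∈ {3}
Collecting zeros: affine points = {(1, 7), (2, 1), (2, 2), (2, 9), (3, 3), (5, 2), (5, 5), (6, 9), (9, 7), (10, 3)}.
Total count |C(F_11)_aff| = 10.


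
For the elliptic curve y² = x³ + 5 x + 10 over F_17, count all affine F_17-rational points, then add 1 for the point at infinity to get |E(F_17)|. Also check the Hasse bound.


Affine points = {(1, 4), (1, 13), (3, 1), (3, 16), (4, 3), (4, 14), (6, 1), (6, 16), (8, 1), (8, 16), (9, 6), (9, 11), (11, 6), (11, 11), (12, 8), (12, 9), (14, 6), (14, 11), (15, 3), (15, 14), (16, 2), (16, 15)}; affine count = 22; |E(F_17)| = 23.

Discriminant check: Δ ∝ 4a³ + 27b² = 4·5³ + 27·10² = 4·125 + 27·100 ≡ 4 (mod 17). Nonzero ⇒ E is nonsingular.
For each x ∈ F_17, compute rhs = x³ + 5·x + 10 mod 17, then count y ∈ F_17 with y² ≡ rhs.
  x = 0: rhs = 10, matching y values: none (0 points).
  x = 1: rhs = 16, matching y values: 4, 13 (2 points).
  x = 2: rhs = 11, matching y values: none (0 points).
  x = 3: rhs = 1, matching y values: 1, 16 (2 points).
  x = 4: rhs = 9, matching y values: 3, 14 (2 points).
  x = 5: rhs = 7, matching y values: none (0 points).
  x = 6: rhs = 1, matching y values: 1, 16 (2 points).
  x = 7: rhs = 14, matching y values: none (0 points).
  x = 8: rhs = 1, matching y values: 1, 16 (2 points).
  x = 9: rhs = 2, matching y values: 6, 11 (2 points).
  x = 10: rhs = 6, matching y values: none (0 points).
  x = 11: rhs = 2, matching y values: 6, 11 (2 points).
  x = 12: rhs = 13, matching y values: 8, 9 (2 points).
  x = 13: rhs = 11, matching y values: none (0 points).
  x = 14: rhs = 2, matching y values: 6, 11 (2 points).
  x = 15: rhs = 9, matching y values: 3, 14 (2 points).
  x = 16: rhs = 4, matching y values: 2, 15 (2 points).
Total affine count: 22.
Full point count |E(F_17)| = 22 + 1 = 23.
Hasse bound: |23 − (17+1)| = |5| = 5 ≤ 2√17 ≈ 8.2462 ✓.


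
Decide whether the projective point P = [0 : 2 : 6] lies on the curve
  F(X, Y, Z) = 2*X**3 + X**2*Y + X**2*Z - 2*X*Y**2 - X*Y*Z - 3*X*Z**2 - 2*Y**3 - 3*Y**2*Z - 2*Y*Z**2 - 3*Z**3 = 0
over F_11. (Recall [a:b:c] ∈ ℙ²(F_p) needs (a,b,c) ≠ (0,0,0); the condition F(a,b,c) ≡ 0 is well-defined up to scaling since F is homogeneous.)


F(0,2,6) ≡ 0 (mod 11); P is on the curve.

Evaluate F(0, 2, 6) term-by-term (mod 11).
  2*X**3 ↦ 2·0·1·1 = 0
  X**2*Y ↦ 1·0·2·1 = 0
  X**2*Z ↦ 1·0·1·6 = 0
  -2*X*Y**2 ↦ -2·0·4·1 = 0
  -X*Y*Z ↦ -1·0·2·6 = 0
  -3*X*Z**2 ↦ -3·0·1·36 = 0
  -2*Y**3 ↦ -2·1·8·1 = -16
  -3*Y**2*Z ↦ -3·1·4·6 = -72
  -2*Y*Z**2 ↦ -2·1·2·36 = -144
  -3*Z**3 ↦ -3·1·1·216 = -648
Sum: F(0, 2, 6) = (0) + (0) + (0) + (0) + (0) + (0) + (-16) + (-72) + (-144) + (-648) = -880.
Reducing mod 11: -880 ≡ 0 (mod 11).
Since F(a, b, c) ≡ 0 (mod 11), P lies on the curve.


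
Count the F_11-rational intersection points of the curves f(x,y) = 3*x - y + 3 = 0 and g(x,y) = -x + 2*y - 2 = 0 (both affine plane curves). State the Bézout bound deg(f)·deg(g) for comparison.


Common zeros: {(8, 5)}; count = 1; Bézout bound = 1.

deg(f) = 1, deg(g) = 1, so Bézout bound = 1.
Scan x ∈ F_11. For each x, list the y ∈ F_11 with f(x, y) ≡ 0 and those with g(x, y) ≡ 0 (mod 11); the common zeros in that column are the intersection.
  x = 0: f ≡ 0 at y ∈ {3}; g ≡ 0 at y ∈ {1}; common: ∅.
  x = 1: f ≡ 0 at y ∈ {6}; g ≡ 0 at y ∈ {7}; common: ∅.
  x = 2: f ≡ 0 at y ∈ {9}; g ≡ 0 at y ∈ {2}; common: ∅.
  x = 3: f ≡ 0 at y ∈ {1}; g ≡ 0 at y ∈ {8}; common: ∅.
  x = 4: f ≡ 0 at y ∈ {4}; g ≡ 0 at y ∈ {3}; common: ∅.
  x = 5: f ≡ 0 at y ∈ {7}; g ≡ 0 at y ∈ {9}; common: ∅.
  x = 6: f ≡ 0 at y ∈ {10}; g ≡ 0 at y ∈ {4}; common: ∅.
  x = 7: f ≡ 0 at y ∈ {2}; g ≡ 0 at y ∈ {10}; common: ∅.
  x = 8: f ≡ 0 at y ∈ {5}; g ≡ 0 at y ∈ {5}; common: {5}.
  x = 9: f ≡ 0 at y ∈ {8}; g ≡ 0 at y ∈ {0}; common: ∅.
  x = 10: f ≡ 0 at y ∈ {0}; g ≡ 0 at y ∈ {6}; common: ∅.
Collecting: common zeros = {(8, 5)}, so the count is 1.
Comparison with the Bézout bound: 1 ≤ 1 = deg(f)·deg(g), as expected for curves with no common component (the bound is attained).


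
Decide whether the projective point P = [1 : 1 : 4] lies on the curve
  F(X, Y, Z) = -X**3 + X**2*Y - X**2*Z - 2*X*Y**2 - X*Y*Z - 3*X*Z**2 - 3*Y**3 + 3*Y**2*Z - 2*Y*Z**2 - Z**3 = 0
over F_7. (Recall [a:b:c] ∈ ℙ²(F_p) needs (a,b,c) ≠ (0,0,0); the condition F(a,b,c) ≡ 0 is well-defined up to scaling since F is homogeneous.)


F(1,1,4) ≡ 2 (mod 7); P is NOT on the curve.

Evaluate F(1, 1, 4) term-by-term (mod 7).
  -X**3 ↦ -1·1·1·1 = -1
  X**2*Y ↦ 1·1·1·1 = 1
  -X**2*Z ↦ -1·1·1·4 = -4
  -2*X*Y**2 ↦ -2·1·1·1 = -2
  -X*Y*Z ↦ -1·1·1·4 = -4
  -3*X*Z**2 ↦ -3·1·1·16 = -48
  -3*Y**3 ↦ -3·1·1·1 = -3
  3*Y**2*Z ↦ 3·1·1·4 = 12
  -2*Y*Z**2 ↦ -2·1·1·16 = -32
  -Z**3 ↦ -1·1·1·64 = -64
Sum: F(1, 1, 4) = (-1) + (1) + (-4) + (-2) + (-4) + (-48) + (-3) + (12) + (-32) + (-64) = -145.
Reducing mod 7: -145 ≡ 2 (mod 7).
Since F(a, b, c) ≡ 2 ≠ 0 (mod 7), P does NOT lie on the curve.


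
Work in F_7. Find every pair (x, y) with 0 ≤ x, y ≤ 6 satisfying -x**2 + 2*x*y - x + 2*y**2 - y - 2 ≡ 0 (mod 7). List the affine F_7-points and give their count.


Affine F_7-points: {(3, 0), (3, 1), (4, 2), (4, 5), (5, 1), (5, 5), (6, 2), (6, 3)}; count = 8.

For each of the 49 pairs (x, y) ∈ F_7², evaluate f(x, y) mod 7. Record the zeros.
  x = 0: [0↦5, 1↦6, 2↦4, 3↦6, 4↦5, 5↦1, 6↦1]  zeros at y ∈ ∅
  x = 1: [0↦3, 1↦6, 2↦6, 3↦3, 4↦4, 5↦2, 6↦4]  zeros at y ∈ ∅
  x = 2: [0↦6, 1↦4, 2↦6, 3↦5, 4↦1, 5↦1, 6↦5]  zeros at y ∈ ∅
  x = 3: [0↦0, 1↦0, 2↦4, 3↦5, 4↦3, 5↦5, 6↦4]  zeros at y ∈ {0, 1}
  x = 4: [0↦6, 1↦1, 2↦0, 3↦3, 4↦3, 5↦0, 6↦1]  zeros at y ∈ {2, 5}
  x = 5: [0↦3, 1↦0, 2↦1, 3↦6, 4↦1, 5↦0, 6↦3]  zeros at y ∈ {1, 5}
  x = 6: [0↦5, 1↦4, 2↦0, 3↦0, 4↦4, 5↦5, 6↦3]  zeros at y ∈ {2, 3}
Collecting zeros: affine points = {(3, 0), (3, 1), (4, 2), (4, 5), (5, 1), (5, 5), (6, 2), (6, 3)}.
Total count |C(F_7)_aff| = 8.


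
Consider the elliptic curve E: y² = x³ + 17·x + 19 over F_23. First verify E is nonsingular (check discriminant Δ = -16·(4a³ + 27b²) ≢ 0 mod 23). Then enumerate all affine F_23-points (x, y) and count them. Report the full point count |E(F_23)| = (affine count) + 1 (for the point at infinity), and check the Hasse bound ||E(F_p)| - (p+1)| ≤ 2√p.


Affine points = {(4, 6), (4, 17), (8, 0), (9, 2), (9, 21), (10, 4), (10, 19), (17, 0), (18, 4), (18, 19), (19, 5), (19, 18), (21, 0), (22, 1), (22, 22)}; affine count = 15; |E(F_23)| = 16.

Discriminant check: Δ ∝ 4a³ + 27b² = 4·17³ + 27·19² = 4·4913 + 27·361 ≡ 5 (mod 23). Nonzero ⇒ E is nonsingular.
For each x ∈ F_23, compute rhs = x³ + 17·x + 19 mod 23, then count y ∈ F_23 with y² ≡ rhs.
  x = 0: rhs = 19, matching y values: none (0 points).
  x = 1: rhs = 14, matching y values: none (0 points).
  x = 2: rhs = 15, matching y values: none (0 points).
  x = 3: rhs = 5, matching y values: none (0 points).
  x = 4: rhs = 13, matching y values: 6, 17 (2 points).
  x = 5: rhs = 22, matching y values: none (0 points).
  x = 6: rhs = 15, matching y values: none (0 points).
  x = 7: rhs = 21, matching y values: none (0 points).
  x = 8: rhs = 0, matching y values: 0 (1 points).
  x = 9: rhs = 4, matching y values: 2, 21 (2 points).
  x = 10: rhs = 16, matching y values: 4, 19 (2 points).
  x = 11: rhs = 19, matching y values: none (0 points).
  x = 12: rhs = 19, matching y values: none (0 points).
  x = 13: rhs = 22, matching y values: none (0 points).
  x = 14: rhs = 11, matching y values: none (0 points).
  x = 15: rhs = 15, matching y values: none (0 points).
  x = 16: rhs = 17, matching y values: none (0 points).
  x = 17: rhs = 0, matching y values: 0 (1 points).
  x = 18: rhs = 16, matching y values: 4, 19 (2 points).
  x = 19: rhs = 2, matching y values: 5, 18 (2 points).
  x = 20: rhs = 10, matching y values: none (0 points).
  x = 21: rhs = 0, matching y values: 0 (1 points).
  x = 22: rhs = 1, matching y values: 1, 22 (2 points).
Total affine count: 15.
Full point count |E(F_23)| = 15 + 1 = 16.
Hasse bound: |16 − (23+1)| = |-8| = 8 ≤ 2√23 ≈ 9.5917 ✓.


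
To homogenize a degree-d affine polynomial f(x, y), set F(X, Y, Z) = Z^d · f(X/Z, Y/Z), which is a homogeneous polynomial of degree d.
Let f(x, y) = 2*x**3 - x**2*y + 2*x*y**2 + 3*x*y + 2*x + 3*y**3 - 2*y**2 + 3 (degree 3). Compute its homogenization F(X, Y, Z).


F(X, Y, Z) = 2*X**3 - X**2*Y + 2*X*Y**2 + 3*X*Y*Z + 2*X*Z**2 + 3*Y**3 - 2*Y**2*Z + 3*Z**3

deg(f) = 3.
Substitute x = X/Z, y = Y/Z into f, then multiply by Z^3.
  monomial 2·x^3·y^0 ↦ 2·X^3·Y^0·Z^0.
  monomial -1·x^2·y^1 ↦ -1·X^2·Y^1·Z^0.
  monomial 2·x^1·y^2 ↦ 2·X^1·Y^2·Z^0.
  monomial 3·x^1·y^1 ↦ 3·X^1·Y^1·Z^1.
  monomial 2·x^1·y^0 ↦ 2·X^1·Y^0·Z^2.
  monomial 3·x^0·y^3 ↦ 3·X^0·Y^3·Z^0.
  monomial -2·x^0·y^2 ↦ -2·X^0·Y^2·Z^1.
  monomial 3·x^0·y^0 ↦ 3·X^0·Y^0·Z^3.
Collecting: F(X, Y, Z) = 2*X**3 - X**2*Y + 2*X*Y**2 + 3*X*Y*Z + 2*X*Z**2 + 3*Y**3 - 2*Y**2*Z + 3*Z**3.


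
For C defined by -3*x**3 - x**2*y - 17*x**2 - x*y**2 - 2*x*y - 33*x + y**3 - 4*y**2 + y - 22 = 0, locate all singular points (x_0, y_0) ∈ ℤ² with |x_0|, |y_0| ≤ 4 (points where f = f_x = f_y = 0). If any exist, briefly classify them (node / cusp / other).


Singular points: {(-2, 1)}; classification: cusp.

Compute partial derivatives:
  f_x = -9*x**2 - 2*x*y - 34*x - y**2 - 2*y - 33.
  f_y = -x**2 - 2*x*y - 2*x + 3*y**2 - 8*y + 1.
Scan x_0 ∈ {−4, ..., 4}. For each x_0, f_y(x_0, y) is a polynomial in y; find its integer roots y ∈ {−4, ..., 4}, then test f_x and f at those candidates.
  x = -4: f_y(-4, y) = 3*y**2 - 7; no integer root y with |y| ≤ 4.
  x = -3: f_y(-3, y) = 3*y**2 - 2*y - 2; no integer root y with |y| ≤ 4.
  x = -2: f_y(-2, y) = 3*y**2 - 4*y + 1; vanishes at y ∈ {1}. (-2, 1): f_x = 0, f = 0 — SINGULAR.
  x = -1: f_y(-1, y) = 3*y**2 - 6*y + 2; no integer root y with |y| ≤ 4.
  x = 0: f_y(0, y) = 3*y**2 - 8*y + 1; no integer root y with |y| ≤ 4.
  x = 1: f_y(1, y) = 3*y**2 - 10*y - 2; no integer root y with |y| ≤ 4.
  x = 2: f_y(2, y) = 3*y**2 - 12*y - 7; no integer root y with |y| ≤ 4.
  x = 3: f_y(3, y) = 3*y**2 - 14*y - 14; no integer root y with |y| ≤ 4.
  x = 4: f_y(4, y) = 3*y**2 - 16*y - 23; no integer root y with |y| ≤ 4.
Only singular point on the grid: (-2, 1).
Classify: substitute x = -2 + u, y = 1 + v and expand: f = -3*u**3 - u**2*v - u*v**2 + v**3 + v**2.
No constant or linear terms (consistent with a singular point). Quadratic part: v**2. Cubic part: -3*u**3 - u**2*v - u*v**2 + v**3.
The quadratic part v**2 is a perfect square, so there is a single (double) tangent line v = 0, i.e. y = 1. Restricting the cubic part to that line (v = 0) leaves -3*u**3 ≠ 0, so f is not divisible by v and the branch is v² ≈ 3*u**3 to lowest order — this is a cusp.
Classification: cusp.


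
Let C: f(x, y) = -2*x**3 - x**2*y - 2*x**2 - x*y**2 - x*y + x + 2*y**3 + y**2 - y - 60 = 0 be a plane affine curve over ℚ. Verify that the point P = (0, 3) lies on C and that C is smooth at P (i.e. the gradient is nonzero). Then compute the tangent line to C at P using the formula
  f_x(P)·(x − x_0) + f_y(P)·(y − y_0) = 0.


Tangent line at P: -11*x + 59*y - 177 = 0.

Step 1: f(0, 3) = 0, so P lies on C.
Step 2: partial derivatives
  f_x(x, y) = -6*x**2 - 2*x*y - 4*x - y**2 - y + 1, f_y(x, y) = -x**2 - 2*x*y - x + 6*y**2 + 2*y - 1.
  f_x(P) = -11, f_y(P) = 59 (gradient nonzero, so P is smooth).
Step 3: tangent line at P: -11·(x − 0) + 59·(y − 3) = 0.
Expanding: -11*x + 59*y - 177 = 0.


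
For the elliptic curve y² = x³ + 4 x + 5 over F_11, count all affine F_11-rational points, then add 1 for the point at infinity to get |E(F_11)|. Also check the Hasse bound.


Affine points = {(0, 4), (0, 7), (3, 0), (6, 5), (6, 6), (9, 0), (10, 0)}; affine count = 7; |E(F_11)| = 8.

Discriminant check: Δ ∝ 4a³ + 27b² = 4·4³ + 27·5² = 4·64 + 27·25 ≡ 7 (mod 11). Nonzero ⇒ E is nonsingular.
For each x ∈ F_11, compute rhs = x³ + 4·x + 5 mod 11, then count y ∈ F_11 with y² ≡ rhs.
  x = 0: rhs = 5, matching y values: 4, 7 (2 points).
  x = 1: rhs = 10, matching y values: none (0 points).
  x = 2: rhs = 10, matching y values: none (0 points).
  x = 3: rhs = 0, matching y values: 0 (1 points).
  x = 4: rhs = 8, matching y values: none (0 points).
  x = 5: rhs = 7, matching y values: none (0 points).
  x = 6: rhs = 3, matching y values: 5, 6 (2 points).
  x = 7: rhs = 2, matching y values: none (0 points).
  x = 8: rhs = 10, matching y values: none (0 points).
  x = 9: rhs = 0, matching y values: 0 (1 points).
  x = 10: rhs = 0, matching y values: 0 (1 points).
Total affine count: 7.
Full point count |E(F_11)| = 7 + 1 = 8.
Hasse bound: |8 − (11+1)| = |-4| = 4 ≤ 2√11 ≈ 6.6332 ✓.


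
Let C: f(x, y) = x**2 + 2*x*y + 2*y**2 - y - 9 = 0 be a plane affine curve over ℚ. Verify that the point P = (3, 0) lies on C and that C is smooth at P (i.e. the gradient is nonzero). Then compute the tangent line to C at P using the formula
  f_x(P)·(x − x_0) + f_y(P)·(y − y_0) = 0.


Tangent line at P: 6*x + 5*y - 18 = 0.

Step 1: f(3, 0) = 0, so P lies on C.
Step 2: partial derivatives
  f_x(x, y) = 2*x + 2*y, f_y(x, y) = 2*x + 4*y - 1.
  f_x(P) = 6, f_y(P) = 5 (gradient nonzero, so P is smooth).
Step 3: tangent line at P: 6·(x − 3) + 5·(y − 0) = 0.
Expanding: 6*x + 5*y - 18 = 0.


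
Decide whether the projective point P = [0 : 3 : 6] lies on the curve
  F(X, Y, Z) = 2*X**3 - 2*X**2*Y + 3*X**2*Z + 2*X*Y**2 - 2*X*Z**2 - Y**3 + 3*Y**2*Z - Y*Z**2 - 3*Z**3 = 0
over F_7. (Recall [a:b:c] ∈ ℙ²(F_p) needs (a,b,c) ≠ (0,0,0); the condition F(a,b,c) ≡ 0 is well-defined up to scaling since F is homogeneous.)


F(0,3,6) ≡ 2 (mod 7); P is NOT on the curve.

Evaluate F(0, 3, 6) term-by-term (mod 7).
  2*X**3 ↦ 2·0·1·1 = 0
  -2*X**2*Y ↦ -2·0·3·1 = 0
  3*X**2*Z ↦ 3·0·1·6 = 0
  2*X*Y**2 ↦ 2·0·9·1 = 0
  -2*X*Z**2 ↦ -2·0·1·36 = 0
  -Y**3 ↦ -1·1·27·1 = -27
  3*Y**2*Z ↦ 3·1·9·6 = 162
  -Y*Z**2 ↦ -1·1·3·36 = -108
  -3*Z**3 ↦ -3·1·1·216 = -648
Sum: F(0, 3, 6) = (0) + (0) + (0) + (0) + (0) + (-27) + (162) + (-108) + (-648) = -621.
Reducing mod 7: -621 ≡ 2 (mod 7).
Since F(a, b, c) ≡ 2 ≠ 0 (mod 7), P does NOT lie on the curve.


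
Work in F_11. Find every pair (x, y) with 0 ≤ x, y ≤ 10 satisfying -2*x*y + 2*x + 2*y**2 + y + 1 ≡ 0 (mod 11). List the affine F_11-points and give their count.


Affine F_11-points: {(0, 2), (0, 3), (5, 0), (5, 10), (7, 5), (7, 7), (8, 4), (8, 9), (9, 6), (9, 8)}; count = 10.

For each of the 121 pairs (x, y) ∈ F_11², evaluate f(x, y) mod 11. Record the zeros.
  x = 0: [0↦1, 1↦4, 2↦0, 3↦0, 4↦4, 5↦1, 6↦2, 7↦7, 8↦5, 9↦7, 10↦2]  zeros at y ∈ {2, 3}
  x = 1: [0↦3, 1↦4, 2↦9, 3↦7, 4↦9, 5↦4, 6↦3, 7↦6, 8↦2, 9↦2, 10↦6]  zeros at y ∈ ∅
  x = 2: [0↦5, 1↦4, 2↦7, 3↦3, 4↦3, 5↦7, 6↦4, 7↦5, 8↦10, 9↦8, 10↦10]  zeros at y ∈ ∅
  x = 3: [0↦7, 1↦4, 2↦5, 3↦10, 4↦8, 5↦10, 6↦5, 7↦4, 8↦7, 9↦3, 10↦3]  zeros at y ∈ ∅
  x = 4: [0↦9, 1↦4, 2↦3, 3↦6, 4↦2, 5↦2, 6↦6, 7↦3, 8↦4, 9↦9, 10↦7]  zeros at y ∈ ∅
  x = 5: [0↦0, 1↦4, 2↦1, 3↦2, 4↦7, 5↦5, 6↦7, 7↦2, 8↦1, 9↦4, 10↦0]  zeros at y ∈ {0, 10}
  x = 6: [0↦2, 1↦4, 2↦10, 3↦9, 4↦1, 5↦8, 6↦8, 7↦1, 8↦9, 9↦10, 10↦4]  zeros at y ∈ ∅
  x = 7: [0↦4, 1↦4, 2↦8, 3↦5, 4↦6, 5↦0, 6↦9, 7↦0, 8↦6, 9↦5, 10↦8]  zeros at y ∈ {5, 7}
  x = 8: [0↦6, 1↦4, 2↦6, 3↦1, 4↦0, 5↦3, 6↦10, 7↦10, 8↦3, 9↦0, 10↦1]  zeros at y ∈ {4, 9}
  x = 9: [0↦8, 1↦4, 2↦4, 3↦8, 4↦5, 5↦6, 6↦0, 7↦9, 8↦0, 9↦6, 10↦5]  zeros at y ∈ {6, 8}
  x = 10: [0↦10, 1↦4, 2↦2, 3↦4, 4↦10, 5↦9, 6↦1, 7↦8, 8↦8, 9↦1, 10↦9]  zeros at y ∈ ∅
Collecting zeros: affine points = {(0, 2), (0, 3), (5, 0), (5, 10), (7, 5), (7, 7), (8, 4), (8, 9), (9, 6), (9, 8)}.
Total count |C(F_11)_aff| = 10.


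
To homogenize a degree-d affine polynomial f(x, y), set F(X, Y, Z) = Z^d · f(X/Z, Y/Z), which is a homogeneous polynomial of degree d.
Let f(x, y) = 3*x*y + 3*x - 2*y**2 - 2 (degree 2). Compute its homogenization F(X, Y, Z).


F(X, Y, Z) = 3*X*Y + 3*X*Z - 2*Y**2 - 2*Z**2

deg(f) = 2.
Substitute x = X/Z, y = Y/Z into f, then multiply by Z^2.
  monomial 3·x^1·y^1 ↦ 3·X^1·Y^1·Z^0.
  monomial 3·x^1·y^0 ↦ 3·X^1·Y^0·Z^1.
  monomial -2·x^0·y^2 ↦ -2·X^0·Y^2·Z^0.
  monomial -2·x^0·y^0 ↦ -2·X^0·Y^0·Z^2.
Collecting: F(X, Y, Z) = 3*X*Y + 3*X*Z - 2*Y**2 - 2*Z**2.


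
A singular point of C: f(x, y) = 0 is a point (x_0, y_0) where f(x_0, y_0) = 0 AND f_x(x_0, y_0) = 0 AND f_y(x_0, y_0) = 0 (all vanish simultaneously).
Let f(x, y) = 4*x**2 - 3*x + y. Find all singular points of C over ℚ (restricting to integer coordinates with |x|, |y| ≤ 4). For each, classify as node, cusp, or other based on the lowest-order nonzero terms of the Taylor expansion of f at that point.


No singular points in the scanned grid; C is smooth there.

Compute partial derivatives:
  f_x = 8*x - 3.
  f_y = 1.
f_y = 1 is a nonzero constant, so f_y never vanishes: no point (x, y) can satisfy f = f_x = f_y = 0. In particular no (x, y) ∈ {−4, ..., 4}² is singular; the curve is smooth.


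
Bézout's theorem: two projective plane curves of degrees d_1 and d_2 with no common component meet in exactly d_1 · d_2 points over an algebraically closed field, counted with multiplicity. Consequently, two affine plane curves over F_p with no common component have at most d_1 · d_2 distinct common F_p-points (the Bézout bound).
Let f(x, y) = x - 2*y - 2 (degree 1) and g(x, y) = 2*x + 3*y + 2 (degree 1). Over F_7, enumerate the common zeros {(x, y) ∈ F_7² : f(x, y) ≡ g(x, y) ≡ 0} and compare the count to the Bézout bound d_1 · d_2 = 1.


Common zeros: ∅; count = 0; Bézout bound = 1.

deg(f) = 1, deg(g) = 1, so Bézout bound = 1.
Scan x ∈ F_7. For each x, list the y ∈ F_7 with f(x, y) ≡ 0 and those with g(x, y) ≡ 0 (mod 7); the common zeros in that column are the intersection.
  x = 0: f ≡ 0 at y ∈ {6}; g ≡ 0 at y ∈ {4}; common: ∅.
  x = 1: f ≡ 0 at y ∈ {3}; g ≡ 0 at y ∈ {1}; common: ∅.
  x = 2: f ≡ 0 at y ∈ {0}; g ≡ 0 at y ∈ {5}; common: ∅.
  x = 3: f ≡ 0 at y ∈ {4}; g ≡ 0 at y ∈ {2}; common: ∅.
  x = 4: f ≡ 0 at y ∈ {1}; g ≡ 0 at y ∈ {6}; common: ∅.
  x = 5: f ≡ 0 at y ∈ {5}; g ≡ 0 at y ∈ {3}; common: ∅.
  x = 6: f ≡ 0 at y ∈ {2}; g ≡ 0 at y ∈ {0}; common: ∅.
Collecting: common zeros = ∅, so the count is 0.
Comparison with the Bézout bound: 0 ≤ 1 = deg(f)·deg(g), as expected for curves with no common component (the affine F_7-count falls short of the bound because intersections may lie at infinity, over extension fields, or carry multiplicity).


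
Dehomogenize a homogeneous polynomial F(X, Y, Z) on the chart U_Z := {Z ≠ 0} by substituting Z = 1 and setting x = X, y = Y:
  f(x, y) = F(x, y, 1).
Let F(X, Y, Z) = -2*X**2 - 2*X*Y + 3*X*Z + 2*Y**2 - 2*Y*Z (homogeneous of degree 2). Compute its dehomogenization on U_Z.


f(x, y) = -2*x**2 - 2*x*y + 3*x + 2*y**2 - 2*y

On U_Z we set Z = 1. Each monomial c·X^i·Y^j·Z^k in F becomes c·x^i·y^j·1^k = c·x^i·y^j.
Substituting Z = 1: F(X, Y, 1) = -2*x**2 - 2*x*y + 3*x + 2*y**2 - 2*y.
Note: deg(f) ≤ deg(F) = 2; strict inequality happens when F is divisible by Z (lost terms).


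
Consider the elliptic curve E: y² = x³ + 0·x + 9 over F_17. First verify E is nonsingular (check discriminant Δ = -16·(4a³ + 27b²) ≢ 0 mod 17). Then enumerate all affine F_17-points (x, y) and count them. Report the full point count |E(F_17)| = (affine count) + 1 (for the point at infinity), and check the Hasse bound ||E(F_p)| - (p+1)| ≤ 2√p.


Affine points = {(0, 3), (0, 14), (2, 0), (3, 6), (3, 11), (5, 7), (5, 10), (6, 2), (6, 15), (13, 8), (13, 9), (14, 4), (14, 13), (15, 1), (15, 16), (16, 5), (16, 12)}; affine count = 17; |E(F_17)| = 18.

Discriminant check: Δ ∝ 4a³ + 27b² = 4·0³ + 27·9² = 4·0 + 27·81 ≡ 11 (mod 17). Nonzero ⇒ E is nonsingular.
For each x ∈ F_17, compute rhs = x³ + 0·x + 9 mod 17, then count y ∈ F_17 with y² ≡ rhs.
  x = 0: rhs = 9, matching y values: 3, 14 (2 points).
  x = 1: rhs = 10, matching y values: none (0 points).
  x = 2: rhs = 0, matching y values: 0 (1 points).
  x = 3: rhs = 2, matching y values: 6, 11 (2 points).
  x = 4: rhs = 5, matching y values: none (0 points).
  x = 5: rhs = 15, matching y values: 7, 10 (2 points).
  x = 6: rhs = 4, matching y values: 2, 15 (2 points).
  x = 7: rhs = 12, matching y values: none (0 points).
  x = 8: rhs = 11, matching y values: none (0 points).
  x = 9: rhs = 7, matching y values: none (0 points).
  x = 10: rhs = 6, matching y values: none (0 points).
  x = 11: rhs = 14, matching y values: none (0 points).
  x = 12: rhs = 3, matching y values: none (0 points).
  x = 13: rhs = 13, matching y values: 8, 9 (2 points).
  x = 14: rhs = 16, matching y values: 4, 13 (2 points).
  x = 15: rhs = 1, matching y values: 1, 16 (2 points).
  x = 16: rhs = 8, matching y values: 5, 12 (2 points).
Total affine count: 17.
Full point count |E(F_17)| = 17 + 1 = 18.
Hasse bound: |18 − (17+1)| = |0| = 0 ≤ 2√17 ≈ 8.2462 ✓.


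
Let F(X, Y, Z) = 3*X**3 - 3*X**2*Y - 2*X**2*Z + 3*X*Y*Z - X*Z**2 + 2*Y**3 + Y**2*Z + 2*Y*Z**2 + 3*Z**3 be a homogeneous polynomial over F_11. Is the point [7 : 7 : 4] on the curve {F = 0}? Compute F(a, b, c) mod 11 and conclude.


F(7,7,4) ≡ 7 (mod 11); P is NOT on the curve.

Evaluate F(7, 7, 4) term-by-term (mod 11).
  3*X**3 ↦ 3·343·1·1 = 1029
  -3*X**2*Y ↦ -3·49·7·1 = -1029
  -2*X**2*Z ↦ -2·49·1·4 = -392
  3*X*Y*Z ↦ 3·7·7·4 = 588
  -X*Z**2 ↦ -1·7·1·16 = -112
  2*Y**3 ↦ 2·1·343·1 = 686
  Y**2*Z ↦ 1·1·49·4 = 196
  2*Y*Z**2 ↦ 2·1·7·16 = 224
  3*Z**3 ↦ 3·1·1·64 = 192
Sum: F(7, 7, 4) = (1029) + (-1029) + (-392) + (588) + (-112) + (686) + (196) + (224) + (192) = 1382.
Reducing mod 11: 1382 ≡ 7 (mod 11).
Since F(a, b, c) ≡ 7 ≠ 0 (mod 11), P does NOT lie on the curve.


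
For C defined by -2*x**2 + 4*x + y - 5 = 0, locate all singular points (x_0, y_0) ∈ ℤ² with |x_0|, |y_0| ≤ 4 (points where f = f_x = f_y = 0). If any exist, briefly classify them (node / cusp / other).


No singular points in the scanned grid; C is smooth there.

Compute partial derivatives:
  f_x = 4 - 4*x.
  f_y = 1.
f_y = 1 is a nonzero constant, so f_y never vanishes: no point (x, y) can satisfy f = f_x = f_y = 0. In particular no (x, y) ∈ {−4, ..., 4}² is singular; the curve is smooth.


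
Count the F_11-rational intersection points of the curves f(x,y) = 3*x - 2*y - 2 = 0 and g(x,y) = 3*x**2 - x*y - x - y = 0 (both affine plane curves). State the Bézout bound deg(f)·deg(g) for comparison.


Common zeros: ∅; count = 0; Bézout bound = 2.

deg(f) = 1, deg(g) = 2, so Bézout bound = 2.
Scan x ∈ F_11. For each x, list the y ∈ F_11 with f(x, y) ≡ 0 and those with g(x, y) ≡ 0 (mod 11); the common zeros in that column are the intersection.
  x = 0: f ≡ 0 at y ∈ {10}; g ≡ 0 at y ∈ {0}; common: ∅.
  x = 1: f ≡ 0 at y ∈ {6}; g ≡ 0 at y ∈ {1}; common: ∅.
  x = 2: f ≡ 0 at y ∈ {2}; g ≡ 0 at y ∈ {7}; common: ∅.
  x = 3: f ≡ 0 at y ∈ {9}; g ≡ 0 at y ∈ {6}; common: ∅.
  x = 4: f ≡ 0 at y ∈ {5}; g ≡ 0 at y ∈ {0}; common: ∅.
  x = 5: f ≡ 0 at y ∈ {1}; g ≡ 0 at y ∈ {8}; common: ∅.
  x = 6: f ≡ 0 at y ∈ {8}; g ≡ 0 at y ∈ {2}; common: ∅.
  x = 7: f ≡ 0 at y ∈ {4}; g ≡ 0 at y ∈ {1}; common: ∅.
  x = 8: f ≡ 0 at y ∈ {0}; g ≡ 0 at y ∈ {7}; common: ∅.
  x = 9: f ≡ 0 at y ∈ {7}; g ≡ 0 at y ∈ {8}; common: ∅.
  x = 10: f ≡ 0 at y ∈ {3}; g ≡ 0 at y ∈ ∅; common: ∅.
Collecting: common zeros = ∅, so the count is 0.
Comparison with the Bézout bound: 0 ≤ 2 = deg(f)·deg(g), as expected for curves with no common component (the affine F_11-count falls short of the bound because intersections may lie at infinity, over extension fields, or carry multiplicity).


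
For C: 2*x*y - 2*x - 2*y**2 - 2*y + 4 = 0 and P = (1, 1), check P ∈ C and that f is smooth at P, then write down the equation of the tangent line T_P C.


Tangent line at P: 4 - 4*y = 0.

Step 1: f(1, 1) = 0, so P lies on C.
Step 2: partial derivatives
  f_x(x, y) = 2*y - 2, f_y(x, y) = 2*x - 4*y - 2.
  f_x(P) = 0, f_y(P) = -4 (gradient nonzero, so P is smooth).
Step 3: tangent line at P: 0·(x − 1) + -4·(y − 1) = 0.
Expanding: 4 - 4*y = 0.


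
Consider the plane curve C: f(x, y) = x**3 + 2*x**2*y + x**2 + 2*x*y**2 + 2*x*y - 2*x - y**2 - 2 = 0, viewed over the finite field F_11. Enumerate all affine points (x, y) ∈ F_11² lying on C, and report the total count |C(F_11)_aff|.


Affine F_11-points: {(0, 3), (0, 8), (3, 6), (3, 9), (4, 3), (4, 7), (6, 10), (8, 9), (8, 10), (9, 4), (9, 10), (10, 0)}; count = 12.

For each of the 121 pairs (x, y) ∈ F_11², evaluate f(x, y) mod 11. Record the zeros.
  x = 0: [0↦9, 1↦8, 2↦5, 3↦0, 4↦4, 5↦6, 6↦6, 7↦4, 8↦0, 9↦5, 10↦8]  zeros at y ∈ {3, 8}
  x = 1: [0↦9, 1↦3, 2↦10, 3↦8, 4↦8, 5↦10, 6↦3, 7↦9, 8↦6, 9↦5, 10↦6]  zeros at y ∈ ∅
  x = 2: [0↦6, 1↦10, 2↦9, 3↦3, 4↦3, 5↦9, 6↦10, 7↦6, 8↦8, 9↦5, 10↦8]  zeros at y ∈ ∅
  x = 3: [0↦6, 1↦2, 2↦8, 3↦2, 4↦6, 5↦9, 6↦0, 7↦1, 8↦1, 9↦0, 10↦9]  zeros at y ∈ {6, 9}
  x = 4: [0↦4, 1↦7, 2↦2, 3↦0, 4↦1, 5↦5, 6↦1, 7↦0, 8↦2, 9↦7, 10↦4]  zeros at y ∈ {3, 7}
  x = 5: [0↦6, 1↦9, 2↦8, 3↦3, 4↦5, 5↦3, 6↦8, 7↦9, 8↦6, 9↦10, 10↦10]  zeros at y ∈ ∅
  x = 6: [0↦7, 1↦3, 2↦10, 3↦6, 4↦2, 5↦9, 6↦5, 7↦1, 8↦8, 9↦4, 10↦0]  zeros at y ∈ {10}
  x = 7: [0↦2, 1↦6, 2↦3, 3↦4, 4↦9, 5↦7, 6↦9, 7↦4, 8↦3, 9↦6, 10↦2]  zeros at y ∈ ∅
  x = 8: [0↦8, 1↦2, 2↦4, 3↦3, 4↦10, 5↦3, 6↦4, 7↦2, 8↦8, 9↦0, 10↦0]  zeros at y ∈ {9, 10}
  x = 9: [0↦9, 1↦8, 2↦8, 3↦9, 4↦0, 5↦3, 6↦7, 7↦1, 8↦7, 9↦3, 10↦0]  zeros at y ∈ {4, 10}
  x = 10: [0↦0, 1↦8, 2↦10, 3↦6, 4↦7, 5↦2, 6↦2, 7↦7, 8↦6, 9↦10, 10↦8]  zeros at y ∈ {0}
Collecting zeros: affine points = {(0, 3), (0, 8), (3, 6), (3, 9), (4, 3), (4, 7), (6, 10), (8, 9), (8, 10), (9, 4), (9, 10), (10, 0)}.
Total count |C(F_11)_aff| = 12.


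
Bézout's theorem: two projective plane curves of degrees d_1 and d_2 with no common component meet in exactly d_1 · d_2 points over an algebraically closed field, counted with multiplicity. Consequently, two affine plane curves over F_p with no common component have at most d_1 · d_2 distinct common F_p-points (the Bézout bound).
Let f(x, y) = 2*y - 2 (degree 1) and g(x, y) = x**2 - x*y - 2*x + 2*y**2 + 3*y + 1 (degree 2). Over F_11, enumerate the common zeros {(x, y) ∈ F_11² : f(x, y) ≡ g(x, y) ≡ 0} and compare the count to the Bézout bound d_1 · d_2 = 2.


Common zeros: ∅; count = 0; Bézout bound = 2.

deg(f) = 1, deg(g) = 2, so Bézout bound = 2.
Scan x ∈ F_11. For each x, list the y ∈ F_11 with f(x, y) ≡ 0 and those with g(x, y) ≡ 0 (mod 11); the common zeros in that column are the intersection.
  x = 0: f ≡ 0 at y ∈ {1}; g ≡ 0 at y ∈ {5, 10}; common: ∅.
  x = 1: f ≡ 0 at y ∈ {1}; g ≡ 0 at y ∈ {0, 10}; common: ∅.
  x = 2: f ≡ 0 at y ∈ {1}; g ≡ 0 at y ∈ {2, 3}; common: ∅.
  x = 3: f ≡ 0 at y ∈ {1}; g ≡ 0 at y ∈ {3, 8}; common: ∅.
  x = 4: f ≡ 0 at y ∈ {1}; g ≡ 0 at y ∈ ∅; common: ∅.
  x = 5: f ≡ 0 at y ∈ {1}; g ≡ 0 at y ∈ ∅; common: ∅.
  x = 6: f ≡ 0 at y ∈ {1}; g ≡ 0 at y ∈ ∅; common: ∅.
  x = 7: f ≡ 0 at y ∈ {1}; g ≡ 0 at y ∈ {5, 8}; common: ∅.
  x = 8: f ≡ 0 at y ∈ {1}; g ≡ 0 at y ∈ ∅; common: ∅.
  x = 9: f ≡ 0 at y ∈ {1}; g ≡ 0 at y ∈ ∅; common: ∅.
  x = 10: f ≡ 0 at y ∈ {1}; g ≡ 0 at y ∈ ∅; common: ∅.
Collecting: common zeros = ∅, so the count is 0.
Comparison with the Bézout bound: 0 ≤ 2 = deg(f)·deg(g), as expected for curves with no common component (the affine F_11-count falls short of the bound because intersections may lie at infinity, over extension fields, or carry multiplicity).


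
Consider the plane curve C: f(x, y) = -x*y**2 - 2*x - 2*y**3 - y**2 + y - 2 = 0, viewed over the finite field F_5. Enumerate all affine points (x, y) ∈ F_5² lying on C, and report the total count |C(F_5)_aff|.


Affine F_5-points: {(0, 2), (1, 4), (2, 1), (3, 3), (4, 0)}; count = 5.

For each of the 25 pairs (x, y) ∈ F_5², evaluate f(x, y) mod 5. Record the zeros.
  x = 0: [0↦3, 1↦1, 2↦0, 3↦3, 4↦3]  zeros at y ∈ {2}
  x = 1: [0↦1, 1↦3, 2↦4, 3↦2, 4↦0]  zeros at y ∈ {4}
  x = 2: [0↦4, 1↦0, 2↦3, 3↦1, 4↦2]  zeros at y ∈ {1}
  x = 3: [0↦2, 1↦2, 2↦2, 3↦0, 4↦4]  zeros at y ∈ {3}
  x = 4: [0↦0, 1↦4, 2↦1, 3↦4, 4↦1]  zeros at y ∈ {0}
Collecting zeros: affine points = {(0, 2), (1, 4), (2, 1), (3, 3), (4, 0)}.
Total count |C(F_5)_aff| = 5.


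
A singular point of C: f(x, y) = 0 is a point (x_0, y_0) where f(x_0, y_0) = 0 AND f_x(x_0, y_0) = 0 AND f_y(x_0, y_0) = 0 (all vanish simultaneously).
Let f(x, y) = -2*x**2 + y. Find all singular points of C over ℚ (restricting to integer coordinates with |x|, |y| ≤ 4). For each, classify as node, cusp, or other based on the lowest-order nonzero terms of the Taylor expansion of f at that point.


No singular points in the scanned grid; C is smooth there.

Compute partial derivatives:
  f_x = -4*x.
  f_y = 1.
f_y = 1 is a nonzero constant, so f_y never vanishes: no point (x, y) can satisfy f = f_x = f_y = 0. In particular no (x, y) ∈ {−4, ..., 4}² is singular; the curve is smooth.


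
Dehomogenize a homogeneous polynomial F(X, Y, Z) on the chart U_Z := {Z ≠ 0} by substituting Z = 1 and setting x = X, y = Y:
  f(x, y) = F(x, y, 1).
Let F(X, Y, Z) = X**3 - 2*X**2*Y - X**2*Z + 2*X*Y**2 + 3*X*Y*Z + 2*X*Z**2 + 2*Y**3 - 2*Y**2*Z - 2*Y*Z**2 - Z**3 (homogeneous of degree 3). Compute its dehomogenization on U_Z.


f(x, y) = x**3 - 2*x**2*y - x**2 + 2*x*y**2 + 3*x*y + 2*x + 2*y**3 - 2*y**2 - 2*y - 1

On U_Z we set Z = 1. Each monomial c·X^i·Y^j·Z^k in F becomes c·x^i·y^j·1^k = c·x^i·y^j.
Substituting Z = 1: F(X, Y, 1) = x**3 - 2*x**2*y - x**2 + 2*x*y**2 + 3*x*y + 2*x + 2*y**3 - 2*y**2 - 2*y - 1.
Note: deg(f) ≤ deg(F) = 3; strict inequality happens when F is divisible by Z (lost terms).


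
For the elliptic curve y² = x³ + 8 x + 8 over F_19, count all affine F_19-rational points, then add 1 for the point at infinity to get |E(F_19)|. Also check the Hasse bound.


Affine points = {(1, 6), (1, 13), (4, 3), (4, 16), (6, 5), (6, 14), (9, 7), (9, 12), (10, 9), (10, 10), (15, 8), (15, 11)}; affine count = 12; |E(F_19)| = 13.

Discriminant check: Δ ∝ 4a³ + 27b² = 4·8³ + 27·8² = 4·512 + 27·64 ≡ 14 (mod 19). Nonzero ⇒ E is nonsingular.
For each x ∈ F_19, compute rhs = x³ + 8·x + 8 mod 19, then count y ∈ F_19 with y² ≡ rhs.
  x = 0: rhs = 8, matching y values: none (0 points).
  x = 1: rhs = 17, matching y values: 6, 13 (2 points).
  x = 2: rhs = 13, matching y values: none (0 points).
  x = 3: rhs = 2, matching y values: none (0 points).
  x = 4: rhs = 9, matching y values: 3, 16 (2 points).
  x = 5: rhs = 2, matching y values: none (0 points).
  x = 6: rhs = 6, matching y values: 5, 14 (2 points).
  x = 7: rhs = 8, matching y values: none (0 points).
  x = 8: rhs = 14, matching y values: none (0 points).
  x = 9: rhs = 11, matching y values: 7, 12 (2 points).
  x = 10: rhs = 5, matching y values: 9, 10 (2 points).
  x = 11: rhs = 2, matching y values: none (0 points).
  x = 12: rhs = 8, matching y values: none (0 points).
  x = 13: rhs = 10, matching y values: none (0 points).
  x = 14: rhs = 14, matching y values: none (0 points).
  x = 15: rhs = 7, matching y values: 8, 11 (2 points).
  x = 16: rhs = 14, matching y values: none (0 points).
  x = 17: rhs = 3, matching y values: none (0 points).
  x = 18: rhs = 18, matching y values: none (0 points).
Total affine count: 12.
Full point count |E(F_19)| = 12 + 1 = 13.
Hasse bound: |13 − (19+1)| = |-7| = 7 ≤ 2√19 ≈ 8.7178 ✓.


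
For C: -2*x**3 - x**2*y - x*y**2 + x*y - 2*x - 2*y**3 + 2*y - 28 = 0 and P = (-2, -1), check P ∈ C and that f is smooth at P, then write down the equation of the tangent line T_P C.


Tangent line at P: -32*x - 14*y - 78 = 0.

Step 1: f(-2, -1) = 0, so P lies on C.
Step 2: partial derivatives
  f_x(x, y) = -6*x**2 - 2*x*y - y**2 + y - 2, f_y(x, y) = -x**2 - 2*x*y + x - 6*y**2 + 2.
  f_x(P) = -32, f_y(P) = -14 (gradient nonzero, so P is smooth).
Step 3: tangent line at P: -32·(x − -2) + -14·(y − -1) = 0.
Expanding: -32*x - 14*y - 78 = 0.


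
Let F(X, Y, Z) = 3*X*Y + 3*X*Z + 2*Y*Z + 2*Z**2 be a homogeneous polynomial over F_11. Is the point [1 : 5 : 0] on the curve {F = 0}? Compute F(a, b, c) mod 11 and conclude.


F(1,5,0) ≡ 4 (mod 11); P is NOT on the curve.

Evaluate F(1, 5, 0) term-by-term (mod 11).
  3*X*Y ↦ 3·1·5·1 = 15
  3*X*Z ↦ 3·1·1·0 = 0
  2*Y*Z ↦ 2·1·5·0 = 0
  2*Z**2 ↦ 2·1·1·0 = 0
Sum: F(1, 5, 0) = (15) + (0) + (0) + (0) = 15.
Reducing mod 11: 15 ≡ 4 (mod 11).
Since F(a, b, c) ≡ 4 ≠ 0 (mod 11), P does NOT lie on the curve.


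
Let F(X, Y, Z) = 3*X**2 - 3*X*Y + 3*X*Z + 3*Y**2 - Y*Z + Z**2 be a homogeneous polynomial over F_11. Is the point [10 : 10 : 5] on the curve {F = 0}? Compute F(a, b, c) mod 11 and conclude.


F(10,10,5) ≡ 7 (mod 11); P is NOT on the curve.

Evaluate F(10, 10, 5) term-by-term (mod 11).
  3*X**2 ↦ 3·100·1·1 = 300
  -3*X*Y ↦ -3·10·10·1 = -300
  3*X*Z ↦ 3·10·1·5 = 150
  3*Y**2 ↦ 3·1·100·1 = 300
  -Y*Z ↦ -1·1·10·5 = -50
  Z**2 ↦ 1·1·1·25 = 25
Sum: F(10, 10, 5) = (300) + (-300) + (150) + (300) + (-50) + (25) = 425.
Reducing mod 11: 425 ≡ 7 (mod 11).
Since F(a, b, c) ≡ 7 ≠ 0 (mod 11), P does NOT lie on the curve.


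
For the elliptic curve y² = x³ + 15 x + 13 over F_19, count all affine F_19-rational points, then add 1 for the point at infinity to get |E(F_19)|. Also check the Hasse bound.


Affine points = {(3, 3), (3, 16), (4, 2), (4, 17), (5, 2), (5, 17), (7, 9), (7, 10), (10, 2), (10, 17), (13, 7), (13, 12), (16, 6), (16, 13), (18, 4), (18, 15)}; affine count = 16; |E(F_19)| = 17.

Discriminant check: Δ ∝ 4a³ + 27b² = 4·15³ + 27·13² = 4·3375 + 27·169 ≡ 13 (mod 19). Nonzero ⇒ E is nonsingular.
For each x ∈ F_19, compute rhs = x³ + 15·x + 13 mod 19, then count y ∈ F_19 with y² ≡ rhs.
  x = 0: rhs = 13, matching y values: none (0 points).
  x = 1: rhs = 10, matching y values: none (0 points).
  x = 2: rhs = 13, matching y values: none (0 points).
  x = 3: rhs = 9, matching y values: 3, 16 (2 points).
  x = 4: rhs = 4, matching y values: 2, 17 (2 points).
  x = 5: rhs = 4, matching y values: 2, 17 (2 points).
  x = 6: rhs = 15, matching y values: none (0 points).
  x = 7: rhs = 5, matching y values: 9, 10 (2 points).
  x = 8: rhs = 18, matching y values: none (0 points).
  x = 9: rhs = 3, matching y values: none (0 points).
  x = 10: rhs = 4, matching y values: 2, 17 (2 points).
  x = 11: rhs = 8, matching y values: none (0 points).
  x = 12: rhs = 2, matching y values: none (0 points).
  x = 13: rhs = 11, matching y values: 7, 12 (2 points).
  x = 14: rhs = 3, matching y values: none (0 points).
  x = 15: rhs = 3, matching y values: none (0 points).
  x = 16: rhs = 17, matching y values: 6, 13 (2 points).
  x = 17: rhs = 13, matching y values: none (0 points).
  x = 18: rhs = 16, matching y values: 4, 15 (2 points).
Total affine count: 16.
Full point count |E(F_19)| = 16 + 1 = 17.
Hasse bound: |17 − (19+1)| = |-3| = 3 ≤ 2√19 ≈ 8.7178 ✓.


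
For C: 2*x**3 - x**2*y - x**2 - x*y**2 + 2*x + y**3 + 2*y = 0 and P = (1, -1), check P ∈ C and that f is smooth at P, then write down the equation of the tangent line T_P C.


Tangent line at P: 7*x + 6*y - 1 = 0.

Step 1: f(1, -1) = 0, so P lies on C.
Step 2: partial derivatives
  f_x(x, y) = 6*x**2 - 2*x*y - 2*x - y**2 + 2, f_y(x, y) = -x**2 - 2*x*y + 3*y**2 + 2.
  f_x(P) = 7, f_y(P) = 6 (gradient nonzero, so P is smooth).
Step 3: tangent line at P: 7·(x − 1) + 6·(y − -1) = 0.
Expanding: 7*x + 6*y - 1 = 0.


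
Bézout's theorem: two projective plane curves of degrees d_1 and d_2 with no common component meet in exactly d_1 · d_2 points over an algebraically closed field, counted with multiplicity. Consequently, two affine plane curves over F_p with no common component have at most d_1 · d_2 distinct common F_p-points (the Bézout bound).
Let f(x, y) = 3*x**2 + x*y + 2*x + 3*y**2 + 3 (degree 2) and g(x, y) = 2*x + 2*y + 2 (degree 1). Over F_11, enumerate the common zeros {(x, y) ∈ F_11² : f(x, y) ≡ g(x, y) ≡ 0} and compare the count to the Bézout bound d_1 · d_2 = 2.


Common zeros: ∅; count = 0; Bézout bound = 2.

deg(f) = 2, deg(g) = 1, so Bézout bound = 2.
Scan x ∈ F_11. For each x, list the y ∈ F_11 with f(x, y) ≡ 0 and those with g(x, y) ≡ 0 (mod 11); the common zeros in that column are the intersection.
  x = 0: f ≡ 0 at y ∈ ∅; g ≡ 0 at y ∈ {10}; common: ∅.
  x = 1: f ≡ 0 at y ∈ {2, 5}; g ≡ 0 at y ∈ {9}; common: ∅.
  x = 2: f ≡ 0 at y ∈ ∅; g ≡ 0 at y ∈ {8}; common: ∅.
  x = 3: f ≡ 0 at y ∈ ∅; g ≡ 0 at y ∈ {7}; common: ∅.
  x = 4: f ≡ 0 at y ∈ {1, 5}; g ≡ 0 at y ∈ {6}; common: ∅.
  x = 5: f ≡ 0 at y ∈ {0, 2}; g ≡ 0 at y ∈ {5}; common: ∅.
  x = 6: f ≡ 0 at y ∈ {1, 8}; g ≡ 0 at y ∈ {4}; common: ∅.
  x = 7: f ≡ 0 at y ∈ ∅; g ≡ 0 at y ∈ {3}; common: ∅.
  x = 8: f ≡ 0 at y ∈ ∅; g ≡ 0 at y ∈ {2}; common: ∅.
  x = 9: f ≡ 0 at y ∈ {0, 8}; g ≡ 0 at y ∈ {1}; common: ∅.
  x = 10: f ≡ 0 at y ∈ ∅; g ≡ 0 at y ∈ {0}; common: ∅.
Collecting: common zeros = ∅, so the count is 0.
Comparison with the Bézout bound: 0 ≤ 2 = deg(f)·deg(g), as expected for curves with no common component (the affine F_11-count falls short of the bound because intersections may lie at infinity, over extension fields, or carry multiplicity).
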